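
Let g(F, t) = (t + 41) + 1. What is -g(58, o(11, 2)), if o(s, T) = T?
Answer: -44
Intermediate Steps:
g(F, t) = 42 + t (g(F, t) = (41 + t) + 1 = 42 + t)
-g(58, o(11, 2)) = -(42 + 2) = -1*44 = -44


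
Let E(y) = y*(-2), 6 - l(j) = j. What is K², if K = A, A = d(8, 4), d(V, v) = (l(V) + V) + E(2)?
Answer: 4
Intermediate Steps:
l(j) = 6 - j
E(y) = -2*y
d(V, v) = 2 (d(V, v) = ((6 - V) + V) - 2*2 = 6 - 4 = 2)
A = 2
K = 2
K² = 2² = 4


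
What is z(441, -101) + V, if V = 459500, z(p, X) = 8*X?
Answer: 458692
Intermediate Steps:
z(441, -101) + V = 8*(-101) + 459500 = -808 + 459500 = 458692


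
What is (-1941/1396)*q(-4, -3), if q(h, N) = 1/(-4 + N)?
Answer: 1941/9772 ≈ 0.19863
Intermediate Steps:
(-1941/1396)*q(-4, -3) = (-1941/1396)/(-4 - 3) = -1941*1/1396/(-7) = -1941/1396*(-⅐) = 1941/9772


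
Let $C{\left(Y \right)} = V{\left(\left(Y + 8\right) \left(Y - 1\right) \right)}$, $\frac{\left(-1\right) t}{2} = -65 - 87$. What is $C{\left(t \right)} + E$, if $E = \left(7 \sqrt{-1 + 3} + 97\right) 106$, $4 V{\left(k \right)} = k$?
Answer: $33916 + 742 \sqrt{2} \approx 34965.0$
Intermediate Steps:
$t = 304$ ($t = - 2 \left(-65 - 87\right) = \left(-2\right) \left(-152\right) = 304$)
$V{\left(k \right)} = \frac{k}{4}$
$C{\left(Y \right)} = \frac{\left(-1 + Y\right) \left(8 + Y\right)}{4}$ ($C{\left(Y \right)} = \frac{\left(Y + 8\right) \left(Y - 1\right)}{4} = \frac{\left(8 + Y\right) \left(-1 + Y\right)}{4} = \frac{\left(-1 + Y\right) \left(8 + Y\right)}{4}$)
$E = 10282 + 742 \sqrt{2}$ ($E = \left(7 \sqrt{2} + 97\right) 106 = \left(97 + 7 \sqrt{2}\right) 106 = 10282 + 742 \sqrt{2} \approx 11331.0$)
$C{\left(t \right)} + E = \left(-2 + \frac{304^{2}}{4} + \frac{7}{4} \cdot 304\right) + \left(10282 + 742 \sqrt{2}\right) = \left(-2 + \frac{1}{4} \cdot 92416 + 532\right) + \left(10282 + 742 \sqrt{2}\right) = \left(-2 + 23104 + 532\right) + \left(10282 + 742 \sqrt{2}\right) = 23634 + \left(10282 + 742 \sqrt{2}\right) = 33916 + 742 \sqrt{2}$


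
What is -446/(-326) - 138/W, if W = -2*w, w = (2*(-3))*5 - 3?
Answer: -1296/1793 ≈ -0.72281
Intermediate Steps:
w = -33 (w = -6*5 - 3 = -30 - 3 = -33)
W = 66 (W = -2*(-33) = 66)
-446/(-326) - 138/W = -446/(-326) - 138/66 = -446*(-1/326) - 138*1/66 = 223/163 - 23/11 = -1296/1793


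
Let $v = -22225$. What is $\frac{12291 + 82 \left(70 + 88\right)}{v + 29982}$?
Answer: $\frac{25247}{7757} \approx 3.2547$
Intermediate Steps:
$\frac{12291 + 82 \left(70 + 88\right)}{v + 29982} = \frac{12291 + 82 \left(70 + 88\right)}{-22225 + 29982} = \frac{12291 + 82 \cdot 158}{7757} = \left(12291 + 12956\right) \frac{1}{7757} = 25247 \cdot \frac{1}{7757} = \frac{25247}{7757}$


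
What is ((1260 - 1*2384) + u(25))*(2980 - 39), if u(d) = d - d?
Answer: -3305684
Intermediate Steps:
u(d) = 0
((1260 - 1*2384) + u(25))*(2980 - 39) = ((1260 - 1*2384) + 0)*(2980 - 39) = ((1260 - 2384) + 0)*2941 = (-1124 + 0)*2941 = -1124*2941 = -3305684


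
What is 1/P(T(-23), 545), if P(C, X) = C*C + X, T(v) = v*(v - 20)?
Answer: 1/978666 ≈ 1.0218e-6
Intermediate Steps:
T(v) = v*(-20 + v)
P(C, X) = X + C**2 (P(C, X) = C**2 + X = X + C**2)
1/P(T(-23), 545) = 1/(545 + (-23*(-20 - 23))**2) = 1/(545 + (-23*(-43))**2) = 1/(545 + 989**2) = 1/(545 + 978121) = 1/978666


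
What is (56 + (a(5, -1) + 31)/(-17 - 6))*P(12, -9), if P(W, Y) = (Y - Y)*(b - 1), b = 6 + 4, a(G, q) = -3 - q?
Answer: 0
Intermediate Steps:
b = 10
P(W, Y) = 0 (P(W, Y) = (Y - Y)*(10 - 1) = 0*9 = 0)
(56 + (a(5, -1) + 31)/(-17 - 6))*P(12, -9) = (56 + ((-3 - 1*(-1)) + 31)/(-17 - 6))*0 = (56 + ((-3 + 1) + 31)/(-23))*0 = (56 + (-2 + 31)*(-1/23))*0 = (56 + 29*(-1/23))*0 = (56 - 29/23)*0 = (1259/23)*0 = 0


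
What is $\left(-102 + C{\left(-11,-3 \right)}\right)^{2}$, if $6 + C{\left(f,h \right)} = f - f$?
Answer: $11664$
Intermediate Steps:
$C{\left(f,h \right)} = -6$ ($C{\left(f,h \right)} = -6 + \left(f - f\right) = -6 + 0 = -6$)
$\left(-102 + C{\left(-11,-3 \right)}\right)^{2} = \left(-102 - 6\right)^{2} = \left(-108\right)^{2} = 11664$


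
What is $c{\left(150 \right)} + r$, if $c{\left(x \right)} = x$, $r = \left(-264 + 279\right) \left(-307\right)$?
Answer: $-4455$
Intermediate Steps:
$r = -4605$ ($r = 15 \left(-307\right) = -4605$)
$c{\left(150 \right)} + r = 150 - 4605 = -4455$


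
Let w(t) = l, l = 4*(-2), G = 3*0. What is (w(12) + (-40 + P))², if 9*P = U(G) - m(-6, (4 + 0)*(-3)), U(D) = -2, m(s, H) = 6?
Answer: 193600/81 ≈ 2390.1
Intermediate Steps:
G = 0
l = -8
w(t) = -8
P = -8/9 (P = (-2 - 1*6)/9 = (-2 - 6)/9 = (⅑)*(-8) = -8/9 ≈ -0.88889)
(w(12) + (-40 + P))² = (-8 + (-40 - 8/9))² = (-8 - 368/9)² = (-440/9)² = 193600/81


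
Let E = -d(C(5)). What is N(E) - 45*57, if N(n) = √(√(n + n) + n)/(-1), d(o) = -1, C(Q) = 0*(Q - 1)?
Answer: -2565 - √(1 + √2) ≈ -2566.6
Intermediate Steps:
C(Q) = 0 (C(Q) = 0*(-1 + Q) = 0)
E = 1 (E = -1*(-1) = 1)
N(n) = -√(n + √2*√n) (N(n) = √(√(2*n) + n)*(-1) = √(√2*√n + n)*(-1) = √(n + √2*√n)*(-1) = -√(n + √2*√n))
N(E) - 45*57 = -√(1 + √2*√1) - 45*57 = -√(1 + √2*1) - 2565 = -√(1 + √2) - 2565 = -2565 - √(1 + √2)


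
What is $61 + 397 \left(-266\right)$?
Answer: $-105541$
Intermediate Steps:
$61 + 397 \left(-266\right) = 61 - 105602 = -105541$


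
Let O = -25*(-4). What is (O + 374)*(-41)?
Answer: -19434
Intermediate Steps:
O = 100
(O + 374)*(-41) = (100 + 374)*(-41) = 474*(-41) = -19434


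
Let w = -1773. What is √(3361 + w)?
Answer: 2*√397 ≈ 39.850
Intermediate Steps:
√(3361 + w) = √(3361 - 1773) = √1588 = 2*√397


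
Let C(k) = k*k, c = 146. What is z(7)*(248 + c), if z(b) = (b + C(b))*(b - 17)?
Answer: -220640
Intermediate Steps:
C(k) = k²
z(b) = (-17 + b)*(b + b²) (z(b) = (b + b²)*(b - 17) = (b + b²)*(-17 + b) = (-17 + b)*(b + b²))
z(7)*(248 + c) = (7*(-17 + 7² - 16*7))*(248 + 146) = (7*(-17 + 49 - 112))*394 = (7*(-80))*394 = -560*394 = -220640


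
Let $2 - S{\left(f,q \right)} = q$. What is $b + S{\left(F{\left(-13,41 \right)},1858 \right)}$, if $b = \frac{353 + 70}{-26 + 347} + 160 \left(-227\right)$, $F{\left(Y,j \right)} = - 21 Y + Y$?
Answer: $- \frac{4084691}{107} \approx -38175.0$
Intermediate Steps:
$F{\left(Y,j \right)} = - 20 Y$
$S{\left(f,q \right)} = 2 - q$
$b = - \frac{3886099}{107}$ ($b = \frac{423}{321} - 36320 = 423 \cdot \frac{1}{321} - 36320 = \frac{141}{107} - 36320 = - \frac{3886099}{107} \approx -36319.0$)
$b + S{\left(F{\left(-13,41 \right)},1858 \right)} = - \frac{3886099}{107} + \left(2 - 1858\right) = - \frac{3886099}{107} - 1856 = - \frac{4084691}{107}$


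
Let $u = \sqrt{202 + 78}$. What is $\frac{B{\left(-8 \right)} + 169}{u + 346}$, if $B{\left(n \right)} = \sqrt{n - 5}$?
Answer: $\frac{169 + i \sqrt{13}}{346 + 2 \sqrt{70}} \approx 0.46591 + 0.00994 i$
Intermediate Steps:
$B{\left(n \right)} = \sqrt{-5 + n}$
$u = 2 \sqrt{70}$ ($u = \sqrt{280} = 2 \sqrt{70} \approx 16.733$)
$\frac{B{\left(-8 \right)} + 169}{u + 346} = \frac{\sqrt{-5 - 8} + 169}{2 \sqrt{70} + 346} = \frac{\sqrt{-13} + 169}{346 + 2 \sqrt{70}} = \frac{i \sqrt{13} + 169}{346 + 2 \sqrt{70}} = \frac{169 + i \sqrt{13}}{346 + 2 \sqrt{70}}$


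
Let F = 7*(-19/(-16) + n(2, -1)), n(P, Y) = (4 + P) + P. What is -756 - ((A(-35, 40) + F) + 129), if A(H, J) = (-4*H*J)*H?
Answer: 3120811/16 ≈ 1.9505e+5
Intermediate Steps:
n(P, Y) = 4 + 2*P
A(H, J) = -4*J*H**2 (A(H, J) = (-4*H*J)*H = -4*J*H**2)
F = 1029/16 (F = 7*(-19/(-16) + (4 + 2*2)) = 7*(-19*(-1/16) + (4 + 4)) = 7*(19/16 + 8) = 7*(147/16) = 1029/16 ≈ 64.313)
-756 - ((A(-35, 40) + F) + 129) = -756 - ((-4*40*(-35)**2 + 1029/16) + 129) = -756 - ((-4*40*1225 + 1029/16) + 129) = -756 - ((-196000 + 1029/16) + 129) = -756 - (-3134971/16 + 129) = -756 - 1*(-3132907/16) = -756 + 3132907/16 = 3120811/16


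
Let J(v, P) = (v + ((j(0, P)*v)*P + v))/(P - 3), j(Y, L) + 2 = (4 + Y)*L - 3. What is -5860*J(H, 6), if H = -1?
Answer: 679760/3 ≈ 2.2659e+5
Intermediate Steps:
j(Y, L) = -5 + L*(4 + Y) (j(Y, L) = -2 + ((4 + Y)*L - 3) = -2 + (L*(4 + Y) - 3) = -2 + (-3 + L*(4 + Y)) = -5 + L*(4 + Y))
J(v, P) = (2*v + P*v*(-5 + 4*P))/(-3 + P) (J(v, P) = (v + (((-5 + 4*P + P*0)*v)*P + v))/(P - 3) = (v + (((-5 + 4*P + 0)*v)*P + v))/(-3 + P) = (v + (((-5 + 4*P)*v)*P + v))/(-3 + P) = (v + ((v*(-5 + 4*P))*P + v))/(-3 + P) = (v + (P*v*(-5 + 4*P) + v))/(-3 + P) = (v + (v + P*v*(-5 + 4*P)))/(-3 + P) = (2*v + P*v*(-5 + 4*P))/(-3 + P))
-5860*J(H, 6) = -(-5860)*(2 + 6*(-5 + 4*6))/(-3 + 6) = -(-5860)*(2 + 6*(-5 + 24))/3 = -(-5860)*(2 + 6*19)/3 = -(-5860)*(2 + 114)/3 = -(-5860)*116/3 = -5860*(-116/3) = 679760/3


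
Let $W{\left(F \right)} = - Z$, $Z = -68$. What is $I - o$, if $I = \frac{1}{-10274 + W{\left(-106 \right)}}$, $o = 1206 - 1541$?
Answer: $\frac{3419009}{10206} \approx 335.0$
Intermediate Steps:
$W{\left(F \right)} = 68$ ($W{\left(F \right)} = \left(-1\right) \left(-68\right) = 68$)
$o = -335$ ($o = 1206 - 1541 = -335$)
$I = - \frac{1}{10206}$ ($I = \frac{1}{-10274 + 68} = \frac{1}{-10206} = - \frac{1}{10206} \approx -9.7982 \cdot 10^{-5}$)
$I - o = - \frac{1}{10206} - -335 = - \frac{1}{10206} + 335 = \frac{3419009}{10206}$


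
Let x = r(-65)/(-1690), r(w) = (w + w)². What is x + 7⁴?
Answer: 2391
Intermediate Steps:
r(w) = 4*w² (r(w) = (2*w)² = 4*w²)
x = -10 (x = (4*(-65)²)/(-1690) = (4*4225)*(-1/1690) = 16900*(-1/1690) = -10)
x + 7⁴ = -10 + 7⁴ = -10 + 2401 = 2391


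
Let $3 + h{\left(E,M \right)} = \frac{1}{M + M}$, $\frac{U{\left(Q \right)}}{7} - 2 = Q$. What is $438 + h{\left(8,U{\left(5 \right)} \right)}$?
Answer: $\frac{42631}{98} \approx 435.01$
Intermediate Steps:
$U{\left(Q \right)} = 14 + 7 Q$
$h{\left(E,M \right)} = -3 + \frac{1}{2 M}$ ($h{\left(E,M \right)} = -3 + \frac{1}{M + M} = -3 + \frac{1}{2 M}$)
$438 + h{\left(8,U{\left(5 \right)} \right)} = 438 - \left(3 - \frac{1}{2 \left(14 + 7 \cdot 5\right)}\right) = 438 - \left(3 - \frac{1}{2 \left(14 + 35\right)}\right) = 438 - \left(3 - \frac{1}{2 \cdot 49}\right) = 438 + \left(-3 + \frac{1}{2} \cdot \frac{1}{49}\right) = 438 + \left(-3 + \frac{1}{98}\right) = 438 - \frac{293}{98} = \frac{42631}{98}$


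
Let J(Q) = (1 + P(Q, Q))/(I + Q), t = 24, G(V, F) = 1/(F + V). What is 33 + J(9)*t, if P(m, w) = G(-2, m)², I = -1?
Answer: 1767/49 ≈ 36.061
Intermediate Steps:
P(m, w) = (-2 + m)⁻² (P(m, w) = (1/(m - 2))² = (1/(-2 + m))² = (-2 + m)⁻²)
J(Q) = (1 + (-2 + Q)⁻²)/(-1 + Q)
33 + J(9)*t = 33 + ((1 + (-2 + 9)²)/((-1 + 9)*(-2 + 9)²))*24 = 33 + ((1 + 7²)/(8*7²))*24 = 33 + ((⅛)*(1/49)*(1 + 49))*24 = 33 + ((⅛)*(1/49)*50)*24 = 33 + (25/196)*24 = 33 + 150/49 = 1767/49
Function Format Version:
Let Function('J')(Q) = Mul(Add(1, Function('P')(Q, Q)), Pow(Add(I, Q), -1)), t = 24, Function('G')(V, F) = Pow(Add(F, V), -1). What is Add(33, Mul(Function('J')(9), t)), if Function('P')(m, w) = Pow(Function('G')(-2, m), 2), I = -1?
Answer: Rational(1767, 49) ≈ 36.061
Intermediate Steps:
Function('P')(m, w) = Pow(Add(-2, m), -2) (Function('P')(m, w) = Pow(Pow(Add(m, -2), -1), 2) = Pow(Pow(Add(-2, m), -1), 2) = Pow(Add(-2, m), -2))
Function('J')(Q) = Mul(Pow(Add(-1, Q), -1), Add(1, Pow(Add(-2, Q), -2))) (Function('J')(Q) = Mul(Add(1, Pow(Add(-2, Q), -2)), Pow(Add(-1, Q), -1)) = Mul(Pow(Add(-1, Q), -1), Add(1, Pow(Add(-2, Q), -2))))
Add(33, Mul(Function('J')(9), t)) = Add(33, Mul(Mul(Pow(Add(-1, 9), -1), Pow(Add(-2, 9), -2), Add(1, Pow(Add(-2, 9), 2))), 24)) = Add(33, Mul(Mul(Pow(8, -1), Pow(7, -2), Add(1, Pow(7, 2))), 24)) = Add(33, Mul(Mul(Rational(1, 8), Rational(1, 49), Add(1, 49)), 24)) = Add(33, Mul(Mul(Rational(1, 8), Rational(1, 49), 50), 24)) = Add(33, Mul(Rational(25, 196), 24)) = Add(33, Rational(150, 49)) = Rational(1767, 49)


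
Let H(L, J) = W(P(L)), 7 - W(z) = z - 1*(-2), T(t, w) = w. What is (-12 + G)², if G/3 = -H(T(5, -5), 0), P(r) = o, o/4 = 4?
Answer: 441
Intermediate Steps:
o = 16 (o = 4*4 = 16)
P(r) = 16
W(z) = 5 - z (W(z) = 7 - (z - 1*(-2)) = 7 - (z + 2) = 7 - (2 + z) = 7 + (-2 - z) = 5 - z)
H(L, J) = -11 (H(L, J) = 5 - 1*16 = 5 - 16 = -11)
G = 33 (G = 3*(-1*(-11)) = 3*11 = 33)
(-12 + G)² = (-12 + 33)² = 21² = 441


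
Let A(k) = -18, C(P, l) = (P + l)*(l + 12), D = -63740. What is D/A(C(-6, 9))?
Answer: 31870/9 ≈ 3541.1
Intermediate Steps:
C(P, l) = (12 + l)*(P + l) (C(P, l) = (P + l)*(12 + l) = (12 + l)*(P + l))
D/A(C(-6, 9)) = -63740/(-18) = -63740*(-1/18) = 31870/9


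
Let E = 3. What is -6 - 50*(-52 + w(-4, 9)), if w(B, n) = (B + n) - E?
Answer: 2494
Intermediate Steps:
w(B, n) = -3 + B + n (w(B, n) = (B + n) - 1*3 = (B + n) - 3 = -3 + B + n)
-6 - 50*(-52 + w(-4, 9)) = -6 - 50*(-52 + (-3 - 4 + 9)) = -6 - 50*(-52 + 2) = -6 - 50*(-50) = -6 + 2500 = 2494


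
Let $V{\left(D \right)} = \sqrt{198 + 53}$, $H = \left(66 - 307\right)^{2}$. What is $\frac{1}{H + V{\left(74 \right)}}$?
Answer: $\frac{58081}{3373402310} - \frac{\sqrt{251}}{3373402310} \approx 1.7213 \cdot 10^{-5}$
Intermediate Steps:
$H = 58081$ ($H = \left(-241\right)^{2} = 58081$)
$V{\left(D \right)} = \sqrt{251}$
$\frac{1}{H + V{\left(74 \right)}} = \frac{1}{58081 + \sqrt{251}}$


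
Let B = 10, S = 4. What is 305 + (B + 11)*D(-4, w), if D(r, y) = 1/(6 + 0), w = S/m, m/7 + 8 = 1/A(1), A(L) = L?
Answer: 617/2 ≈ 308.50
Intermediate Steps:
m = -49 (m = -56 + 7*(1/1) = -56 + 7*(1*1) = -56 + 7*1 = -56 + 7 = -49)
w = -4/49 (w = 4/(-49) = 4*(-1/49) = -4/49 ≈ -0.081633)
D(r, y) = ⅙ (D(r, y) = 1/6 = ⅙)
305 + (B + 11)*D(-4, w) = 305 + (10 + 11)*(⅙) = 305 + 21*(⅙) = 305 + 7/2 = 617/2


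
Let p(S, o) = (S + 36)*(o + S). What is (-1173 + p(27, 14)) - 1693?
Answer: -283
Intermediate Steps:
p(S, o) = (36 + S)*(S + o)
(-1173 + p(27, 14)) - 1693 = (-1173 + (27² + 36*27 + 36*14 + 27*14)) - 1693 = (-1173 + (729 + 972 + 504 + 378)) - 1693 = (-1173 + 2583) - 1693 = 1410 - 1693 = -283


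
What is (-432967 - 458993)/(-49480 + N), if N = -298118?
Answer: 148660/57933 ≈ 2.5661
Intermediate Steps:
(-432967 - 458993)/(-49480 + N) = (-432967 - 458993)/(-49480 - 298118) = -891960/(-347598) = -891960*(-1/347598) = 148660/57933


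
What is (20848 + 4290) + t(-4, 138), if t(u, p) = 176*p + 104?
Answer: 49530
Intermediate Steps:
t(u, p) = 104 + 176*p
(20848 + 4290) + t(-4, 138) = (20848 + 4290) + (104 + 176*138) = 25138 + (104 + 24288) = 25138 + 24392 = 49530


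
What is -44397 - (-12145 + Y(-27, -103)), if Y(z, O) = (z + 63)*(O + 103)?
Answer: -32252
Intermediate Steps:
Y(z, O) = (63 + z)*(103 + O)
-44397 - (-12145 + Y(-27, -103)) = -44397 - (-12145 + (6489 + 63*(-103) + 103*(-27) - 103*(-27))) = -44397 - (-12145 + (6489 - 6489 - 2781 + 2781)) = -44397 - (-12145 + 0) = -44397 - 1*(-12145) = -44397 + 12145 = -32252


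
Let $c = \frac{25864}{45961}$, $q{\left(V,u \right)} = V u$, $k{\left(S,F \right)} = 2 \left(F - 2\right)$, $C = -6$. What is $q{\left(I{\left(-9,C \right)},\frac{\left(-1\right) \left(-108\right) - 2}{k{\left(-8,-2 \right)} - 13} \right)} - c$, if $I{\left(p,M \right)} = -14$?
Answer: $\frac{9666140}{137883} \approx 70.104$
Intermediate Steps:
$k{\left(S,F \right)} = -4 + 2 F$ ($k{\left(S,F \right)} = 2 \left(-2 + F\right) = -4 + 2 F$)
$c = \frac{25864}{45961}$ ($c = 25864 \cdot \frac{1}{45961} = \frac{25864}{45961} \approx 0.56274$)
$q{\left(I{\left(-9,C \right)},\frac{\left(-1\right) \left(-108\right) - 2}{k{\left(-8,-2 \right)} - 13} \right)} - c = - 14 \frac{\left(-1\right) \left(-108\right) - 2}{\left(-4 + 2 \left(-2\right)\right) - 13} - \frac{25864}{45961} = - 14 \frac{108 - 2}{\left(-4 - 4\right) - 13} - \frac{25864}{45961} = - 14 \frac{106}{-8 - 13} - \frac{25864}{45961} = - 14 \frac{106}{-21} - \frac{25864}{45961} = - 14 \cdot 106 \left(- \frac{1}{21}\right) - \frac{25864}{45961} = \left(-14\right) \left(- \frac{106}{21}\right) - \frac{25864}{45961} = \frac{212}{3} - \frac{25864}{45961} = \frac{9666140}{137883}$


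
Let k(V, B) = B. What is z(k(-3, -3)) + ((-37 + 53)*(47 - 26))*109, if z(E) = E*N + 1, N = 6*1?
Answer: 36607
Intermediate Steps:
N = 6
z(E) = 1 + 6*E (z(E) = E*6 + 1 = 6*E + 1 = 1 + 6*E)
z(k(-3, -3)) + ((-37 + 53)*(47 - 26))*109 = (1 + 6*(-3)) + ((-37 + 53)*(47 - 26))*109 = (1 - 18) + (16*21)*109 = -17 + 336*109 = -17 + 36624 = 36607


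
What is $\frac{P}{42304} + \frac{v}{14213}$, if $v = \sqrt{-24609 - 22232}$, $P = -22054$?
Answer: $- \frac{11027}{21152} + \frac{i \sqrt{46841}}{14213} \approx -0.52132 + 0.015227 i$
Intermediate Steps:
$v = i \sqrt{46841}$ ($v = \sqrt{-46841} = i \sqrt{46841} \approx 216.43 i$)
$\frac{P}{42304} + \frac{v}{14213} = - \frac{22054}{42304} + \frac{i \sqrt{46841}}{14213} = \left(-22054\right) \frac{1}{42304} + i \sqrt{46841} \cdot \frac{1}{14213} = - \frac{11027}{21152} + \frac{i \sqrt{46841}}{14213}$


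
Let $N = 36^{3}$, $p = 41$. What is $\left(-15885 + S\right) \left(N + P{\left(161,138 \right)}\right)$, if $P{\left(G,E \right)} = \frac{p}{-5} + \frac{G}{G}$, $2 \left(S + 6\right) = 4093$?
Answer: $- \frac{3229146558}{5} \approx -6.4583 \cdot 10^{8}$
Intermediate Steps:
$S = \frac{4081}{2}$ ($S = -6 + \frac{1}{2} \cdot 4093 = -6 + \frac{4093}{2} = \frac{4081}{2} \approx 2040.5$)
$N = 46656$
$P{\left(G,E \right)} = - \frac{36}{5}$ ($P{\left(G,E \right)} = \frac{41}{-5} + \frac{G}{G} = 41 \left(- \frac{1}{5}\right) + 1 = - \frac{41}{5} + 1 = - \frac{36}{5}$)
$\left(-15885 + S\right) \left(N + P{\left(161,138 \right)}\right) = \left(-15885 + \frac{4081}{2}\right) \left(46656 - \frac{36}{5}\right) = \left(- \frac{27689}{2}\right) \frac{233244}{5} = - \frac{3229146558}{5}$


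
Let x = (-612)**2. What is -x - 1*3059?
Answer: -377603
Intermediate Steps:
x = 374544
-x - 1*3059 = -1*374544 - 1*3059 = -374544 - 3059 = -377603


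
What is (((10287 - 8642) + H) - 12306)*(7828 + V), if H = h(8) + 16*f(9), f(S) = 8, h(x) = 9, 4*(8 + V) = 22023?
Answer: -140240193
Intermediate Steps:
V = 21991/4 (V = -8 + (¼)*22023 = -8 + 22023/4 = 21991/4 ≈ 5497.8)
H = 137 (H = 9 + 16*8 = 9 + 128 = 137)
(((10287 - 8642) + H) - 12306)*(7828 + V) = (((10287 - 8642) + 137) - 12306)*(7828 + 21991/4) = ((1645 + 137) - 12306)*(53303/4) = (1782 - 12306)*(53303/4) = -10524*53303/4 = -140240193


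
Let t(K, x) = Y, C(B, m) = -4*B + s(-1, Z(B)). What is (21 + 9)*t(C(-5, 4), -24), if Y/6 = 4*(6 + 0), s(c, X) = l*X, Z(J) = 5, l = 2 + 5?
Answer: 4320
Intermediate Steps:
l = 7
s(c, X) = 7*X
C(B, m) = 35 - 4*B (C(B, m) = -4*B + 7*5 = -4*B + 35 = 35 - 4*B)
Y = 144 (Y = 6*(4*(6 + 0)) = 6*(4*6) = 6*24 = 144)
t(K, x) = 144
(21 + 9)*t(C(-5, 4), -24) = (21 + 9)*144 = 30*144 = 4320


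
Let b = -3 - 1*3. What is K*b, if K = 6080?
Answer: -36480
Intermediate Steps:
b = -6 (b = -3 - 3 = -6)
K*b = 6080*(-6) = -36480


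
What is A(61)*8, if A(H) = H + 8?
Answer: 552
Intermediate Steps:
A(H) = 8 + H
A(61)*8 = (8 + 61)*8 = 69*8 = 552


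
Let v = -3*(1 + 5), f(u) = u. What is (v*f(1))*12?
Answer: -216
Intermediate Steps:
v = -18 (v = -3*6 = -18)
(v*f(1))*12 = -18*1*12 = -18*12 = -216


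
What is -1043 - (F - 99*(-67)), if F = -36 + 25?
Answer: -7665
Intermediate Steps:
F = -11
-1043 - (F - 99*(-67)) = -1043 - (-11 - 99*(-67)) = -1043 - (-11 + 6633) = -1043 - 1*6622 = -1043 - 6622 = -7665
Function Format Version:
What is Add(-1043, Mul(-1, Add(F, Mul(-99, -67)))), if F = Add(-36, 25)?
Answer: -7665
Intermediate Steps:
F = -11
Add(-1043, Mul(-1, Add(F, Mul(-99, -67)))) = Add(-1043, Mul(-1, Add(-11, Mul(-99, -67)))) = Add(-1043, Mul(-1, Add(-11, 6633))) = Add(-1043, Mul(-1, 6622)) = Add(-1043, -6622) = -7665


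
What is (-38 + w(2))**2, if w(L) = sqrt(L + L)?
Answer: 1296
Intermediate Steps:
w(L) = sqrt(2)*sqrt(L) (w(L) = sqrt(2*L) = sqrt(2)*sqrt(L))
(-38 + w(2))**2 = (-38 + sqrt(2)*sqrt(2))**2 = (-38 + 2)**2 = (-36)**2 = 1296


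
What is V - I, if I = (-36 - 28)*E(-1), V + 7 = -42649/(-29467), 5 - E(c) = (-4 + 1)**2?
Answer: -7707172/29467 ≈ -261.55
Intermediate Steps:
E(c) = -4 (E(c) = 5 - (-4 + 1)**2 = 5 - 1*(-3)**2 = 5 - 1*9 = 5 - 9 = -4)
V = -163620/29467 (V = -7 - 42649/(-29467) = -7 - 42649*(-1/29467) = -7 + 42649/29467 = -163620/29467 ≈ -5.5527)
I = 256 (I = (-36 - 28)*(-4) = -64*(-4) = 256)
V - I = -163620/29467 - 1*256 = -163620/29467 - 256 = -7707172/29467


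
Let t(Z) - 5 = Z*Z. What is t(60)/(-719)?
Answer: -3605/719 ≈ -5.0139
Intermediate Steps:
t(Z) = 5 + Z**2 (t(Z) = 5 + Z*Z = 5 + Z**2)
t(60)/(-719) = (5 + 60**2)/(-719) = -(5 + 3600)/719 = -1/719*3605 = -3605/719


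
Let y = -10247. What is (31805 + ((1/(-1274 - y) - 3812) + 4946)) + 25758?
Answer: 526688182/8973 ≈ 58697.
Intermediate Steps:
(31805 + ((1/(-1274 - y) - 3812) + 4946)) + 25758 = (31805 + ((1/(-1274 - 1*(-10247)) - 3812) + 4946)) + 25758 = (31805 + ((1/(-1274 + 10247) - 3812) + 4946)) + 25758 = (31805 + ((1/8973 - 3812) + 4946)) + 25758 = (31805 + (-34205075/8973 + 4946)) + 25758 = (31805 + 10175383/8973) + 25758 = 295561648/8973 + 25758 = 526688182/8973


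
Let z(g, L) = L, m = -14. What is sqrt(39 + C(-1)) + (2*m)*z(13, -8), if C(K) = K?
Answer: 224 + sqrt(38) ≈ 230.16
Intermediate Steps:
sqrt(39 + C(-1)) + (2*m)*z(13, -8) = sqrt(39 - 1) + (2*(-14))*(-8) = sqrt(38) - 28*(-8) = sqrt(38) + 224 = 224 + sqrt(38)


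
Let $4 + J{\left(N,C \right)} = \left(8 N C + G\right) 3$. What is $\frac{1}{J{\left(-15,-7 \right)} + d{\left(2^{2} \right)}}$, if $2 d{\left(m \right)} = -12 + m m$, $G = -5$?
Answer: $\frac{1}{2503} \approx 0.00039952$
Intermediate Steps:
$J{\left(N,C \right)} = -19 + 24 C N$ ($J{\left(N,C \right)} = -4 + \left(8 N C - 5\right) 3 = -4 + \left(8 C N - 5\right) 3 = -4 + \left(-5 + 8 C N\right) 3 = -4 + \left(-15 + 24 C N\right) = -19 + 24 C N$)
$d{\left(m \right)} = -6 + \frac{m^{2}}{2}$ ($d{\left(m \right)} = \frac{-12 + m m}{2} = \frac{-12 + m^{2}}{2} = -6 + \frac{m^{2}}{2}$)
$\frac{1}{J{\left(-15,-7 \right)} + d{\left(2^{2} \right)}} = \frac{1}{\left(-19 + 24 \left(-7\right) \left(-15\right)\right) - \left(6 - \frac{\left(2^{2}\right)^{2}}{2}\right)} = \frac{1}{\left(-19 + 2520\right) - \left(6 - \frac{4^{2}}{2}\right)} = \frac{1}{2501 + \left(-6 + \frac{1}{2} \cdot 16\right)} = \frac{1}{2501 + \left(-6 + 8\right)} = \frac{1}{2501 + 2} = \frac{1}{2503}$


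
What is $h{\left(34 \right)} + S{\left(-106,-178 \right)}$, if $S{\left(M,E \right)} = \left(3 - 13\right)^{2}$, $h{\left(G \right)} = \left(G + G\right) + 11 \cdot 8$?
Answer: $256$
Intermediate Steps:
$h{\left(G \right)} = 88 + 2 G$ ($h{\left(G \right)} = 2 G + 88 = 88 + 2 G$)
$S{\left(M,E \right)} = 100$ ($S{\left(M,E \right)} = \left(-10\right)^{2} = 100$)
$h{\left(34 \right)} + S{\left(-106,-178 \right)} = \left(88 + 2 \cdot 34\right) + 100 = \left(88 + 68\right) + 100 = 156 + 100 = 256$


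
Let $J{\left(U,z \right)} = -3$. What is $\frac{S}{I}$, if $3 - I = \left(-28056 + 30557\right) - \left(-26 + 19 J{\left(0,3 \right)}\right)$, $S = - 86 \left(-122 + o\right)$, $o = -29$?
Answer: $- \frac{12986}{2581} \approx -5.0314$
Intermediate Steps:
$S = 12986$ ($S = - 86 \left(-122 - 29\right) = \left(-86\right) \left(-151\right) = 12986$)
$I = -2581$ ($I = 3 - \left(\left(-28056 + 30557\right) + \left(\left(-19\right) \left(-3\right) + 26\right)\right) = 3 - \left(2501 + \left(57 + 26\right)\right) = 3 - \left(2501 + 83\right) = 3 - 2584 = -2581$)
$\frac{S}{I} = \frac{12986}{-2581} = 12986 \left(- \frac{1}{2581}\right) = - \frac{12986}{2581}$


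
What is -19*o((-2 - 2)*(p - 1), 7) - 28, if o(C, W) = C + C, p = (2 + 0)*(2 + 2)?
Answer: 1036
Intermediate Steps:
p = 8 (p = 2*4 = 8)
o(C, W) = 2*C
-19*o((-2 - 2)*(p - 1), 7) - 28 = -38*(-2 - 2)*(8 - 1) - 28 = -38*(-4*7) - 28 = -38*(-28) - 28 = -19*(-56) - 28 = 1064 - 28 = 1036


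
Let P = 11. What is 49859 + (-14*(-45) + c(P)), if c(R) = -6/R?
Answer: 555373/11 ≈ 50488.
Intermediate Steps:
49859 + (-14*(-45) + c(P)) = 49859 + (-14*(-45) - 6/11) = 49859 + (630 - 6*1/11) = 49859 + (630 - 6/11) = 49859 + 6924/11 = 555373/11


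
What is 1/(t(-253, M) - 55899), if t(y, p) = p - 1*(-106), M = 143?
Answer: -1/55650 ≈ -1.7969e-5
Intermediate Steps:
t(y, p) = 106 + p (t(y, p) = p + 106 = 106 + p)
1/(t(-253, M) - 55899) = 1/((106 + 143) - 55899) = 1/(249 - 55899) = 1/(-55650) = -1/55650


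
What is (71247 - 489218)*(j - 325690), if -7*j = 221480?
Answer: 149353577430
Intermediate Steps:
j = -31640 (j = -1/7*221480 = -31640)
(71247 - 489218)*(j - 325690) = (71247 - 489218)*(-31640 - 325690) = -417971*(-357330) = 149353577430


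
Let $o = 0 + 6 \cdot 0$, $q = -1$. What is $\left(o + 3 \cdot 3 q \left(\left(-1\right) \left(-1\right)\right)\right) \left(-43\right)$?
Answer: $387$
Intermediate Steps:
$o = 0$ ($o = 0 + 0 = 0$)
$\left(o + 3 \cdot 3 q \left(\left(-1\right) \left(-1\right)\right)\right) \left(-43\right) = \left(0 + 3 \cdot 3 \left(-1\right) \left(\left(-1\right) \left(-1\right)\right)\right) \left(-43\right) = \left(0 + 9 \left(-1\right) 1\right) \left(-43\right) = \left(0 - 9\right) \left(-43\right) = \left(-9\right) \left(-43\right) = 387$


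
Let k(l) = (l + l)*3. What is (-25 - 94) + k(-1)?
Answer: -125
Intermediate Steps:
k(l) = 6*l (k(l) = (2*l)*3 = 6*l)
(-25 - 94) + k(-1) = (-25 - 94) + 6*(-1) = -119 - 6 = -125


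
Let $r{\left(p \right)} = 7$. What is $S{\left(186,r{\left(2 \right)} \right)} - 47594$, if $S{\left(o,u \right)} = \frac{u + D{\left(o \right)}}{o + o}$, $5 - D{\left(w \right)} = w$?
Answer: $- \frac{2950857}{62} \approx -47594.0$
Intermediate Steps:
$D{\left(w \right)} = 5 - w$
$S{\left(o,u \right)} = \frac{5 + u - o}{2 o}$ ($S{\left(o,u \right)} = \frac{u - \left(-5 + o\right)}{o + o} = \frac{5 + u - o}{2 o}$)
$S{\left(186,r{\left(2 \right)} \right)} - 47594 = \frac{5 + 7 - 186}{2 \cdot 186} - 47594 = \frac{1}{2} \cdot \frac{1}{186} \left(5 + 7 - 186\right) - 47594 = \frac{1}{2} \cdot \frac{1}{186} \left(-174\right) - 47594 = - \frac{29}{62} - 47594 = - \frac{2950857}{62}$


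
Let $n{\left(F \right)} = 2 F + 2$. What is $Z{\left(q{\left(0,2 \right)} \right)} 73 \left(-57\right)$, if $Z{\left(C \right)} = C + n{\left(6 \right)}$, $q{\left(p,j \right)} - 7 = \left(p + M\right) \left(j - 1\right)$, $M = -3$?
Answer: $-74898$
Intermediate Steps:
$n{\left(F \right)} = 2 + 2 F$
$q{\left(p,j \right)} = 7 + \left(-1 + j\right) \left(-3 + p\right)$ ($q{\left(p,j \right)} = 7 + \left(p - 3\right) \left(j - 1\right) = 7 + \left(-3 + p\right) \left(-1 + j\right) = 7 + \left(-1 + j\right) \left(-3 + p\right)$)
$Z{\left(C \right)} = 14 + C$ ($Z{\left(C \right)} = C + \left(2 + 2 \cdot 6\right) = C + \left(2 + 12\right) = C + 14 = 14 + C$)
$Z{\left(q{\left(0,2 \right)} \right)} 73 \left(-57\right) = \left(14 + \left(10 - 0 - 6 + 2 \cdot 0\right)\right) 73 \left(-57\right) = \left(14 + \left(10 + 0 - 6 + 0\right)\right) 73 \left(-57\right) = \left(14 + 4\right) 73 \left(-57\right) = 18 \cdot 73 \left(-57\right) = 1314 \left(-57\right) = -74898$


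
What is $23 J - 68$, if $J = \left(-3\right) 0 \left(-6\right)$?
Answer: $-68$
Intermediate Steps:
$J = 0$ ($J = 0 \left(-6\right) = 0$)
$23 J - 68 = 23 \cdot 0 - 68 = 0 - 68 = -68$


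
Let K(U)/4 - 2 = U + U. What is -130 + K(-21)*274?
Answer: -43970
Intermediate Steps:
K(U) = 8 + 8*U (K(U) = 8 + 4*(U + U) = 8 + 4*(2*U) = 8 + 8*U)
-130 + K(-21)*274 = -130 + (8 + 8*(-21))*274 = -130 + (8 - 168)*274 = -130 - 160*274 = -130 - 43840 = -43970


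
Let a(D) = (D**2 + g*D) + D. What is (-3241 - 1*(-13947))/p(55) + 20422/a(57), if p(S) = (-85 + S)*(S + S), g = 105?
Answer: -1782047/1703350 ≈ -1.0462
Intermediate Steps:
a(D) = D**2 + 106*D (a(D) = (D**2 + 105*D) + D = D**2 + 106*D)
p(S) = 2*S*(-85 + S) (p(S) = (-85 + S)*(2*S) = 2*S*(-85 + S))
(-3241 - 1*(-13947))/p(55) + 20422/a(57) = (-3241 - 1*(-13947))/((2*55*(-85 + 55))) + 20422/((57*(106 + 57))) = (-3241 + 13947)/((2*55*(-30))) + 20422/((57*163)) = 10706/(-3300) + 20422/9291 = 10706*(-1/3300) + 20422*(1/9291) = -5353/1650 + 20422/9291 = -1782047/1703350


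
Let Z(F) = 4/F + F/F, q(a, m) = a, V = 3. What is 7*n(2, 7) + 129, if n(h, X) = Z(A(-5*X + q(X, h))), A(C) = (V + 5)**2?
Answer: 2183/16 ≈ 136.44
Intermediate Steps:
A(C) = 64 (A(C) = (3 + 5)**2 = 8**2 = 64)
Z(F) = 1 + 4/F (Z(F) = 4/F + 1 = 1 + 4/F)
n(h, X) = 17/16 (n(h, X) = (4 + 64)/64 = (1/64)*68 = 17/16)
7*n(2, 7) + 129 = 7*(17/16) + 129 = 119/16 + 129 = 2183/16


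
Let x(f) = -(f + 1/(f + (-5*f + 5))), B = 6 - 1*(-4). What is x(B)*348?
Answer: -121452/35 ≈ -3470.1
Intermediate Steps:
B = 10 (B = 6 + 4 = 10)
x(f) = -f - 1/(5 - 4*f) (x(f) = -(f + 1/(f + (5 - 5*f))) = -(f + 1/(5 - 4*f)) = -f - 1/(5 - 4*f))
x(B)*348 = ((1 - 4*10² + 5*10)/(-5 + 4*10))*348 = ((1 - 4*100 + 50)/(-5 + 40))*348 = ((1 - 400 + 50)/35)*348 = ((1/35)*(-349))*348 = -349/35*348 = -121452/35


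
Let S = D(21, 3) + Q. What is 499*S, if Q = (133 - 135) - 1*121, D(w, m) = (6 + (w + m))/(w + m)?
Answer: -243013/4 ≈ -60753.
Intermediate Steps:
D(w, m) = (6 + m + w)/(m + w) (D(w, m) = (6 + (m + w))/(m + w) = (6 + m + w)/(m + w))
Q = -123 (Q = -2 - 121 = -123)
S = -487/4 (S = (6 + 3 + 21)/(3 + 21) - 123 = 30/24 - 123 = (1/24)*30 - 123 = 5/4 - 123 = -487/4 ≈ -121.75)
499*S = 499*(-487/4) = -243013/4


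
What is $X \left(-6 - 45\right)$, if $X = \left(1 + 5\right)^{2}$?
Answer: $-1836$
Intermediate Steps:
$X = 36$ ($X = 6^{2} = 36$)
$X \left(-6 - 45\right) = 36 \left(-6 - 45\right) = 36 \left(-51\right) = -1836$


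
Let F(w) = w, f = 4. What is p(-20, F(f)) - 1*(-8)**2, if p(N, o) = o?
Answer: -60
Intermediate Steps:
p(-20, F(f)) - 1*(-8)**2 = 4 - 1*(-8)**2 = 4 - 1*64 = 4 - 64 = -60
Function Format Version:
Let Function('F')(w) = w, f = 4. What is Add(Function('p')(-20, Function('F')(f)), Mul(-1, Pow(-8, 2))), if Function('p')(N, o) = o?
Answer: -60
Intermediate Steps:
Add(Function('p')(-20, Function('F')(f)), Mul(-1, Pow(-8, 2))) = Add(4, Mul(-1, Pow(-8, 2))) = Add(4, Mul(-1, 64)) = Add(4, -64) = -60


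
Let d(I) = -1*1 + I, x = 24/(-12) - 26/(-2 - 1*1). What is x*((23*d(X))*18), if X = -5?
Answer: -16560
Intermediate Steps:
x = 20/3 (x = 24*(-1/12) - 26/(-2 - 1) = -2 - 26/(-3) = -2 - 26*(-⅓) = -2 + 26/3 = 20/3 ≈ 6.6667)
d(I) = -1 + I
x*((23*d(X))*18) = 20*((23*(-1 - 5))*18)/3 = 20*((23*(-6))*18)/3 = 20*(-138*18)/3 = (20/3)*(-2484) = -16560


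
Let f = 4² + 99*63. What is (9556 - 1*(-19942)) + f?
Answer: 35751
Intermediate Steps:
f = 6253 (f = 16 + 6237 = 6253)
(9556 - 1*(-19942)) + f = (9556 - 1*(-19942)) + 6253 = (9556 + 19942) + 6253 = 29498 + 6253 = 35751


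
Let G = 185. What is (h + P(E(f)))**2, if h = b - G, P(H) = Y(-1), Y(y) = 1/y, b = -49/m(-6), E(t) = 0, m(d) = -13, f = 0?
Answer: 5612161/169 ≈ 33208.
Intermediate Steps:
b = 49/13 (b = -49/(-13) = -49*(-1/13) = 49/13 ≈ 3.7692)
P(H) = -1 (P(H) = 1/(-1) = -1)
h = -2356/13 (h = 49/13 - 1*185 = 49/13 - 185 = -2356/13 ≈ -181.23)
(h + P(E(f)))**2 = (-2356/13 - 1)**2 = (-2369/13)**2 = 5612161/169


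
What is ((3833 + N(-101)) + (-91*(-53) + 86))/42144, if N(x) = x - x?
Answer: 1457/7024 ≈ 0.20743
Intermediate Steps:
N(x) = 0
((3833 + N(-101)) + (-91*(-53) + 86))/42144 = ((3833 + 0) + (-91*(-53) + 86))/42144 = (3833 + (4823 + 86))*(1/42144) = (3833 + 4909)*(1/42144) = 8742*(1/42144) = 1457/7024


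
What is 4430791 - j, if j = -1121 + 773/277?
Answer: 1227638851/277 ≈ 4.4319e+6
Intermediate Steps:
j = -309744/277 (j = -1121 + (1/277)*773 = -1121 + 773/277 = -309744/277 ≈ -1118.2)
4430791 - j = 4430791 - 1*(-309744/277) = 4430791 + 309744/277 = 1227638851/277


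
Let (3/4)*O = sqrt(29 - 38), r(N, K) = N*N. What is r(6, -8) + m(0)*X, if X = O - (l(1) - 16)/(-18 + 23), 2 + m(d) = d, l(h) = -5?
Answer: 138/5 - 8*I ≈ 27.6 - 8.0*I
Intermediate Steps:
r(N, K) = N**2
m(d) = -2 + d
O = 4*I (O = 4*sqrt(29 - 38)/3 = 4*sqrt(-9)/3 = 4*(3*I)/3 = 4*I ≈ 4.0*I)
X = 21/5 + 4*I (X = 4*I - (-5 - 16)/(-18 + 23) = 4*I - (-21)/5 = 4*I - 1*(-21/5) = 4*I + 21/5 = 21/5 + 4*I ≈ 4.2 + 4.0*I)
r(6, -8) + m(0)*X = 6**2 + (-2 + 0)*(21/5 + 4*I) = 36 - 2*(21/5 + 4*I) = 36 + (-42/5 - 8*I) = 138/5 - 8*I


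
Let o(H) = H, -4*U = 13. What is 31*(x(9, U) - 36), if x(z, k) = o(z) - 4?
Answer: -961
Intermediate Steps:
U = -13/4 (U = -¼*13 = -13/4 ≈ -3.2500)
x(z, k) = -4 + z (x(z, k) = z - 4 = -4 + z)
31*(x(9, U) - 36) = 31*((-4 + 9) - 36) = 31*(5 - 36) = 31*(-31) = -961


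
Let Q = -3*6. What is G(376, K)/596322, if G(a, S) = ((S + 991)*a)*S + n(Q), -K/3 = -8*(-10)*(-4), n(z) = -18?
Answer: 117372157/99387 ≈ 1181.0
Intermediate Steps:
Q = -18
K = 960 (K = -3*(-8*(-10))*(-4) = -240*(-4) = -3*(-320) = 960)
G(a, S) = -18 + S*a*(991 + S) (G(a, S) = ((S + 991)*a)*S - 18 = ((991 + S)*a)*S - 18 = (a*(991 + S))*S - 18 = S*a*(991 + S) - 18 = -18 + S*a*(991 + S))
G(376, K)/596322 = (-18 + 376*960² + 991*960*376)/596322 = (-18 + 376*921600 + 357711360)*(1/596322) = (-18 + 346521600 + 357711360)*(1/596322) = 704232942*(1/596322) = 117372157/99387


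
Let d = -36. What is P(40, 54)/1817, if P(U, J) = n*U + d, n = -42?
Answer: -1716/1817 ≈ -0.94441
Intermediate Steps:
P(U, J) = -36 - 42*U (P(U, J) = -42*U - 36 = -36 - 42*U)
P(40, 54)/1817 = (-36 - 42*40)/1817 = (-36 - 1680)*(1/1817) = -1716*1/1817 = -1716/1817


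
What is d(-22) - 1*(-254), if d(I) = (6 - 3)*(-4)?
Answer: 242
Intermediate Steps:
d(I) = -12 (d(I) = 3*(-4) = -12)
d(-22) - 1*(-254) = -12 - 1*(-254) = -12 + 254 = 242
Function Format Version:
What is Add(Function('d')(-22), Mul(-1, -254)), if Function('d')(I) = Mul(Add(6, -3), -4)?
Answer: 242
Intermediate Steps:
Function('d')(I) = -12 (Function('d')(I) = Mul(3, -4) = -12)
Add(Function('d')(-22), Mul(-1, -254)) = Add(-12, Mul(-1, -254)) = Add(-12, 254) = 242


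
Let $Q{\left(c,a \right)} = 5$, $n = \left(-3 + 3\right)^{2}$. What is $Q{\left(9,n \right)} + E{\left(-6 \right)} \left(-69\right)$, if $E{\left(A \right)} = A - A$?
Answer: $5$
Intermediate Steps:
$E{\left(A \right)} = 0$
$n = 0$ ($n = 0^{2} = 0$)
$Q{\left(9,n \right)} + E{\left(-6 \right)} \left(-69\right) = 5 + 0 \left(-69\right) = 5 + 0 = 5$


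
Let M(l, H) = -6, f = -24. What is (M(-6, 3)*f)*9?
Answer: 1296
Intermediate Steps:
(M(-6, 3)*f)*9 = -6*(-24)*9 = 144*9 = 1296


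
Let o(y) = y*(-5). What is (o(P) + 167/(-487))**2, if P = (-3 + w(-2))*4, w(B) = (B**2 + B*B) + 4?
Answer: 7713581929/237169 ≈ 32524.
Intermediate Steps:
w(B) = 4 + 2*B**2 (w(B) = (B**2 + B**2) + 4 = 2*B**2 + 4 = 4 + 2*B**2)
P = 36 (P = (-3 + (4 + 2*(-2)**2))*4 = (-3 + (4 + 2*4))*4 = (-3 + (4 + 8))*4 = (-3 + 12)*4 = 9*4 = 36)
o(y) = -5*y
(o(P) + 167/(-487))**2 = (-5*36 + 167/(-487))**2 = (-180 + 167*(-1/487))**2 = (-180 - 167/487)**2 = (-87827/487)**2 = 7713581929/237169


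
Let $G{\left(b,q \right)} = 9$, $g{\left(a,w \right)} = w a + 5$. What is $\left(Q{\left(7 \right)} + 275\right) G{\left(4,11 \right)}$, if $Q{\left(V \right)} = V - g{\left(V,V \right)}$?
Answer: $2052$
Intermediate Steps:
$g{\left(a,w \right)} = 5 + a w$ ($g{\left(a,w \right)} = a w + 5 = 5 + a w$)
$Q{\left(V \right)} = -5 + V - V^{2}$ ($Q{\left(V \right)} = V - \left(5 + V V\right) = V - \left(5 + V^{2}\right) = -5 + V - V^{2}$)
$\left(Q{\left(7 \right)} + 275\right) G{\left(4,11 \right)} = \left(\left(-5 + 7 - 7^{2}\right) + 275\right) 9 = \left(\left(-5 + 7 - 49\right) + 275\right) 9 = \left(-47 + 275\right) 9 = 228 \cdot 9 = 2052$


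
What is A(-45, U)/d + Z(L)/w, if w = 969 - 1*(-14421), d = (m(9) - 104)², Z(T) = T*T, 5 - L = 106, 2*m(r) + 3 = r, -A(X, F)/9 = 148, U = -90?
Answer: 83560921/156993390 ≈ 0.53226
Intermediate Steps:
A(X, F) = -1332 (A(X, F) = -9*148 = -1332)
m(r) = -3/2 + r/2
L = -101 (L = 5 - 1*106 = 5 - 106 = -101)
Z(T) = T²
d = 10201 (d = ((-3/2 + (½)*9) - 104)² = ((-3/2 + 9/2) - 104)² = (3 - 104)² = (-101)² = 10201)
w = 15390 (w = 969 + 14421 = 15390)
A(-45, U)/d + Z(L)/w = -1332/10201 + (-101)²/15390 = -1332*1/10201 + 10201*(1/15390) = -1332/10201 + 10201/15390 = 83560921/156993390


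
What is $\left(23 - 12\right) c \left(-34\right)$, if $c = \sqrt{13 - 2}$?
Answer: $- 374 \sqrt{11} \approx -1240.4$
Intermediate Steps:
$c = \sqrt{11} \approx 3.3166$
$\left(23 - 12\right) c \left(-34\right) = \left(23 - 12\right) \sqrt{11} \left(-34\right) = 11 \sqrt{11} \left(-34\right) = - 374 \sqrt{11}$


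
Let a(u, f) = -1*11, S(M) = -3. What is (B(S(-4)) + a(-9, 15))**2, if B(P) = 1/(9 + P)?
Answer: 4225/36 ≈ 117.36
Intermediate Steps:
a(u, f) = -11
(B(S(-4)) + a(-9, 15))**2 = (1/(9 - 3) - 11)**2 = (1/6 - 11)**2 = (-65/6)**2 = 4225/36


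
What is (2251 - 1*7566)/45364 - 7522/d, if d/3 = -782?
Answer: 164379509/53211972 ≈ 3.0891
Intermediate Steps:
d = -2346 (d = 3*(-782) = -2346)
(2251 - 1*7566)/45364 - 7522/d = (2251 - 1*7566)/45364 - 7522/(-2346) = (2251 - 7566)*(1/45364) - 7522*(-1/2346) = -5315*1/45364 + 3761/1173 = -5315/45364 + 3761/1173 = 164379509/53211972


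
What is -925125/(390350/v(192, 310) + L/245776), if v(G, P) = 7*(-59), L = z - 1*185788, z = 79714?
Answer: 46952632293000/47991235081 ≈ 978.36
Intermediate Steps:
L = -106074 (L = 79714 - 1*185788 = 79714 - 185788 = -106074)
v(G, P) = -413
-925125/(390350/v(192, 310) + L/245776) = -925125/(390350/(-413) - 106074/245776) = -925125/(390350*(-1/413) - 106074*1/245776) = -925125/(-390350/413 - 53037/122888) = -925125/(-47991235081/50752744) = -925125*(-50752744/47991235081) = 46952632293000/47991235081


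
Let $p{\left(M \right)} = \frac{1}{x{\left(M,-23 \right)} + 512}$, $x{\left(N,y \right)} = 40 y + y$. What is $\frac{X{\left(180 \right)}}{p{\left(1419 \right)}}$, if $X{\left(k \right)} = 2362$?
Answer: $-1018022$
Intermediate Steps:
$x{\left(N,y \right)} = 41 y$
$p{\left(M \right)} = - \frac{1}{431}$ ($p{\left(M \right)} = \frac{1}{41 \left(-23\right) + 512} = \frac{1}{-943 + 512} = \frac{1}{-431} = - \frac{1}{431}$)
$\frac{X{\left(180 \right)}}{p{\left(1419 \right)}} = \frac{2362}{- \frac{1}{431}} = 2362 \left(-431\right) = -1018022$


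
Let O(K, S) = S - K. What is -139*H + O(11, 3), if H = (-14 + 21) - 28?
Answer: 2911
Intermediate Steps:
H = -21 (H = 7 - 28 = -21)
-139*H + O(11, 3) = -139*(-21) + (3 - 1*11) = 2919 + (3 - 11) = 2919 - 8 = 2911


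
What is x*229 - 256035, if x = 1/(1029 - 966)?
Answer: -16129976/63 ≈ -2.5603e+5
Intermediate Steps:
x = 1/63 ≈ 0.015873
x*229 - 256035 = (1/63)*229 - 256035 = 229/63 - 256035 = -16129976/63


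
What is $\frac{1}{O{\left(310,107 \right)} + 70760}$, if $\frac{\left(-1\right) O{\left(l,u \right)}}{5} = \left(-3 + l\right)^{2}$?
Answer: $- \frac{1}{400485} \approx -2.497 \cdot 10^{-6}$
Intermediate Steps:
$O{\left(l,u \right)} = - 5 \left(-3 + l\right)^{2}$
$\frac{1}{O{\left(310,107 \right)} + 70760} = \frac{1}{- 5 \left(-3 + 310\right)^{2} + 70760} = \frac{1}{- 5 \cdot 307^{2} + 70760} = \frac{1}{\left(-5\right) 94249 + 70760} = \frac{1}{-471245 + 70760} = \frac{1}{-400485} = - \frac{1}{400485}$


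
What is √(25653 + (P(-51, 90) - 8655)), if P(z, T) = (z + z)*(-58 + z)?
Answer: 6*√781 ≈ 167.68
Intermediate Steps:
P(z, T) = 2*z*(-58 + z) (P(z, T) = (2*z)*(-58 + z) = 2*z*(-58 + z))
√(25653 + (P(-51, 90) - 8655)) = √(25653 + (2*(-51)*(-58 - 51) - 8655)) = √(25653 + (2*(-51)*(-109) - 8655)) = √(25653 + (11118 - 8655)) = √(25653 + 2463) = √28116 = 6*√781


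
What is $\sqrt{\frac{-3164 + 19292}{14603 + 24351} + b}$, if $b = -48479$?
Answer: $\frac{i \sqrt{18390522669863}}{19477} \approx 220.18 i$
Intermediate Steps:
$\sqrt{\frac{-3164 + 19292}{14603 + 24351} + b} = \sqrt{\frac{-3164 + 19292}{14603 + 24351} - 48479} = \sqrt{\frac{16128}{38954} - 48479} = \sqrt{16128 \cdot \frac{1}{38954} - 48479} = \sqrt{\frac{8064}{19477} - 48479} = \sqrt{- \frac{944217419}{19477}} = \frac{i \sqrt{18390522669863}}{19477}$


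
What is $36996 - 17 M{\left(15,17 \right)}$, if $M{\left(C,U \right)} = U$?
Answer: $36707$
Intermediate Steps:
$36996 - 17 M{\left(15,17 \right)} = 36996 - 289 = 36707$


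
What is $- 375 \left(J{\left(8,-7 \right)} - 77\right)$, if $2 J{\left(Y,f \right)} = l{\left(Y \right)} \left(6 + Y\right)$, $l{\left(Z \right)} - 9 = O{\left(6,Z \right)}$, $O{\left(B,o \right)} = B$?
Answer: $-10500$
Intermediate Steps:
$l{\left(Z \right)} = 15$ ($l{\left(Z \right)} = 9 + 6 = 15$)
$J{\left(Y,f \right)} = 45 + \frac{15 Y}{2}$ ($J{\left(Y,f \right)} = \frac{15 \left(6 + Y\right)}{2} = \frac{90 + 15 Y}{2} = 45 + \frac{15 Y}{2}$)
$- 375 \left(J{\left(8,-7 \right)} - 77\right) = - 375 \left(\left(45 + \frac{15}{2} \cdot 8\right) - 77\right) = - 375 \left(\left(45 + 60\right) - 77\right) = - 375 \left(105 - 77\right) = \left(-375\right) 28 = -10500$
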